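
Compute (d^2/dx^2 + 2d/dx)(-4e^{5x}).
- 140 e^{5 x}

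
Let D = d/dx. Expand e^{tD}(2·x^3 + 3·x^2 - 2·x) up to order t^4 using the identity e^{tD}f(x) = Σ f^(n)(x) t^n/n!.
2 t^{3} + t^{2} \left(6 x + 3\right) + 2 t \left(3 x^{2} + 3 x - 1\right) + 2 x^{3} + 3 x^{2} - 2 x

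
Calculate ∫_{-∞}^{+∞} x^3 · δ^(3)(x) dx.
-6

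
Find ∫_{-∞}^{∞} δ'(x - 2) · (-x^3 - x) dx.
13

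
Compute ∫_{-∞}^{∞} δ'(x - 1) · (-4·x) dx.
4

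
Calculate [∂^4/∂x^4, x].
4\frac{d^{3}}{dx^{3}}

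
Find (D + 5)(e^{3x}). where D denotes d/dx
8 e^{3 x}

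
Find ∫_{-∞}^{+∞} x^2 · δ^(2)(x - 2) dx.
2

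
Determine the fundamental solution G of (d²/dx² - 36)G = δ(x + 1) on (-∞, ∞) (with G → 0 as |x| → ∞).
-\frac{e^{-6|x + 1|}}{12}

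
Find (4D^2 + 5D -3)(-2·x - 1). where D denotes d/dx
6 x - 7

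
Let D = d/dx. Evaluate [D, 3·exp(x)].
3 e^{x}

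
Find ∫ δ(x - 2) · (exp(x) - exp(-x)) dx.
2 \sinh{\left(2 \right)}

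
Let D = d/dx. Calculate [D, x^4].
4 x^{3}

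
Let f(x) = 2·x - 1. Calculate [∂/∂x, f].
2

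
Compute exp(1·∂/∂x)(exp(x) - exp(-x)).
2 \sinh{\left(x + 1 \right)}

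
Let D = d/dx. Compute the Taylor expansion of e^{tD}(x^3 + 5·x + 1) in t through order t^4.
t^{3} + 3 t^{2} x + t \left(3 x^{2} + 5\right) + x^{3} + 5 x + 1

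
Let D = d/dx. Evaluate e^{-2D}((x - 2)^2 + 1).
x^{2} - 8 x + 17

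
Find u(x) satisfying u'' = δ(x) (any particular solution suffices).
\frac{|x|}{2}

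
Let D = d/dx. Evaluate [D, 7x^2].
14 x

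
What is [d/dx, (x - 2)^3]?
3 \left(x - 2\right)^{2}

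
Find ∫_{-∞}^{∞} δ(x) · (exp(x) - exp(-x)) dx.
0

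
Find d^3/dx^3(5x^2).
0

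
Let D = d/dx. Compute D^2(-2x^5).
- 40 x^{3}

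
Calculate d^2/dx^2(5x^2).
10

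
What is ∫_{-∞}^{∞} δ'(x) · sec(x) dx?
0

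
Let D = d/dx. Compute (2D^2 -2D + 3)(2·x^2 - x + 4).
6 x^{2} - 11 x + 22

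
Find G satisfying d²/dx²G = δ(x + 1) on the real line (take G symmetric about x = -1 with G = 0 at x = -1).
\frac{|x + 1|}{2}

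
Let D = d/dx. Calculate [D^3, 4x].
12D^{2}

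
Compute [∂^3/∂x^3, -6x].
-18\frac{d^{2}}{dx^{2}}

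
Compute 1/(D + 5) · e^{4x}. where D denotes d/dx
\frac{e^{4 x}}{9}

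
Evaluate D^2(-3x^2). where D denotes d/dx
-6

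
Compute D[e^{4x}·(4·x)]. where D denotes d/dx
\left(16 x + 4\right) e^{4 x}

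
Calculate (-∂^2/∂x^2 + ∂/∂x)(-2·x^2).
4 - 4 x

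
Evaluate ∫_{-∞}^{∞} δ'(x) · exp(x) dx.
-1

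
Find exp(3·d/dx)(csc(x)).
\csc{\left(x + 3 \right)}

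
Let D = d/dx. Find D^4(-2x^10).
- 10080 x^{6}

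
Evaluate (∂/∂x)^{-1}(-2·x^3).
- \frac{x^{4}}{2}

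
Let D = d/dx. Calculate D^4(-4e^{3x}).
- 324 e^{3 x}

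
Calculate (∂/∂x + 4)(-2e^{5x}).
- 18 e^{5 x}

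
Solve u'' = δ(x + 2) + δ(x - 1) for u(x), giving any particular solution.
\frac{|x + 2|}{2} + \frac{|x - 1|}{2}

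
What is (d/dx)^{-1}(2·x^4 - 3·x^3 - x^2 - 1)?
\frac{2 x^{5}}{5} - \frac{3 x^{4}}{4} - \frac{x^{3}}{3} - x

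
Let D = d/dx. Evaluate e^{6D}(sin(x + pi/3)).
\sin{\left(x + \frac{\pi}{3} + 6 \right)}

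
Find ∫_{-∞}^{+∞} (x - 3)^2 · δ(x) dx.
9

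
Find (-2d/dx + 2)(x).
2 x - 2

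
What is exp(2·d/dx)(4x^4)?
4 x^{4} + 32 x^{3} + 96 x^{2} + 128 x + 64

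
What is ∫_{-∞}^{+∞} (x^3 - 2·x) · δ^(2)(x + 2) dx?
-12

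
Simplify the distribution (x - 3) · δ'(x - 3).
-\delta(x - 3)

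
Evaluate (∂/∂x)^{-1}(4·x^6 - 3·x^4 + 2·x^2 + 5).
\frac{4 x^{7}}{7} - \frac{3 x^{5}}{5} + \frac{2 x^{3}}{3} + 5 x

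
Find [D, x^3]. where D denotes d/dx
3 x^{2}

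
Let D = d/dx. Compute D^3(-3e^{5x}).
- 375 e^{5 x}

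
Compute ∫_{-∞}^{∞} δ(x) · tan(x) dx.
0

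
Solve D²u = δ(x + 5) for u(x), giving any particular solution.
\frac{|x + 5|}{2}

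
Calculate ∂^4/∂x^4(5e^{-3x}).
405 e^{- 3 x}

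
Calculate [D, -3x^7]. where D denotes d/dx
- 21 x^{6}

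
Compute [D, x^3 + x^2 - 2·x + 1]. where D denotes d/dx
3 x^{2} + 2 x - 2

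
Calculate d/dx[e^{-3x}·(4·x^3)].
12 x^{2} \left(1 - x\right) e^{- 3 x}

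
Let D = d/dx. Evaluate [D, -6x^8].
- 48 x^{7}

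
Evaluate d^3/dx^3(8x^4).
192 x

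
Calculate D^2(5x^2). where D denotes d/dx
10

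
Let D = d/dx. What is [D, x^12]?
12 x^{11}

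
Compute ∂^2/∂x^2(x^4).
12 x^{2}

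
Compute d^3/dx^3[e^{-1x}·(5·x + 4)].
\left(11 - 5 x\right) e^{- x}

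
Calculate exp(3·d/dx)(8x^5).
8 x^{5} + 120 x^{4} + 720 x^{3} + 2160 x^{2} + 3240 x + 1944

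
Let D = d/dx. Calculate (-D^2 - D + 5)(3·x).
15 x - 3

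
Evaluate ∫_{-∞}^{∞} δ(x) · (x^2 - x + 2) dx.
2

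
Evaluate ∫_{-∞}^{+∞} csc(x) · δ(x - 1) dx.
\csc{\left(1 \right)}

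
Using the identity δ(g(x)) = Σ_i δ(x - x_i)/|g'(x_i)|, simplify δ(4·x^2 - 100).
\frac{\delta(x - 5) + \delta(x + 5)}{40}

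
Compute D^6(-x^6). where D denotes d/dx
-720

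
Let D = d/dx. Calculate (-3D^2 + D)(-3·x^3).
9 x \left(6 - x\right)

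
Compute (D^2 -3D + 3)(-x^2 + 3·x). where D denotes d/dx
- 3 x^{2} + 15 x - 11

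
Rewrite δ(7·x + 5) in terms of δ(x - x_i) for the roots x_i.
\frac{\delta(x + 5/7)}{7}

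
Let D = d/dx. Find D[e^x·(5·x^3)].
5 x^{2} \left(x + 3\right) e^{x}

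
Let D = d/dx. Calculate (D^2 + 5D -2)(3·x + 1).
13 - 6 x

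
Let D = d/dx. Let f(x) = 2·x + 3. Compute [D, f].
2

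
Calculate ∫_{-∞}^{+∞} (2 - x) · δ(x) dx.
2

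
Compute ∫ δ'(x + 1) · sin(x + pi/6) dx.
- \sin{\left(1 + \frac{\pi}{3} \right)}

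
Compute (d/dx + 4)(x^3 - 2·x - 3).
4 x^{3} + 3 x^{2} - 8 x - 14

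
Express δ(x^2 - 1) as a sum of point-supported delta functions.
\frac{\delta(x - 1) + \delta(x + 1)}{2}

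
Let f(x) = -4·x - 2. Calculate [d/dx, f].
-4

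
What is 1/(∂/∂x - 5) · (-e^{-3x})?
\frac{e^{- 3 x}}{8}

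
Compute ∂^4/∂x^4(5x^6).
1800 x^{2}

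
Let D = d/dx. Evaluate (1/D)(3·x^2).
x^{3}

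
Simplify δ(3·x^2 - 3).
\frac{\delta(x - 1) + \delta(x + 1)}{6}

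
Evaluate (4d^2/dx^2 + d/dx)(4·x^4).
16 x^{2} \left(x + 12\right)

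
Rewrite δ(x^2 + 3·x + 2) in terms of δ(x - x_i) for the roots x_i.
\frac{\delta(x + 1) + \delta(x + 2)}{1}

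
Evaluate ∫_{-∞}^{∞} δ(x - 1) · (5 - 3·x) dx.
2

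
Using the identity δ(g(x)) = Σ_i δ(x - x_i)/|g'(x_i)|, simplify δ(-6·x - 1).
\frac{\delta(x + 1/6)}{6}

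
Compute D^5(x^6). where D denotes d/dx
720 x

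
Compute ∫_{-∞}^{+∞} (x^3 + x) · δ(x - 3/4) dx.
\frac{75}{64}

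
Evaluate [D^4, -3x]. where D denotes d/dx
-12D^{3}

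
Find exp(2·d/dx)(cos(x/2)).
\cos{\left(\frac{x}{2} + 1 \right)}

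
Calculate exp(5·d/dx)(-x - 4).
- x - 9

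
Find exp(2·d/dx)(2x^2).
2 x^{2} + 8 x + 8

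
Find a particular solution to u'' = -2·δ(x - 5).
-|x - 5|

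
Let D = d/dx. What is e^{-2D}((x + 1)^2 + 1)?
x^{2} - 2 x + 2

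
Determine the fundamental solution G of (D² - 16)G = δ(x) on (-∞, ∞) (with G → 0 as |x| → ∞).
-\frac{e^{-4|x|}}{8}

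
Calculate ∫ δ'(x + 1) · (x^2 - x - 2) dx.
3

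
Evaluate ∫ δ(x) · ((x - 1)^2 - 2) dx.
-1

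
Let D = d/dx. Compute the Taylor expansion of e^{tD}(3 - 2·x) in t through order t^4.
- 2 t - 2 x + 3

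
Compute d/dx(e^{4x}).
4 e^{4 x}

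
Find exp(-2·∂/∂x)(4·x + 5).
4 x - 3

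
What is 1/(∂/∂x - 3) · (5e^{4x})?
5 e^{4 x}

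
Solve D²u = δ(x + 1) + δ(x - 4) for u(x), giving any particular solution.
\frac{|x + 1|}{2} + \frac{|x - 4|}{2}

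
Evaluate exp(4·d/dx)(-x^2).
- x^{2} - 8 x - 16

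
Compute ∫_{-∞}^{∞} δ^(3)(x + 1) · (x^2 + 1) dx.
0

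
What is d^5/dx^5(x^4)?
0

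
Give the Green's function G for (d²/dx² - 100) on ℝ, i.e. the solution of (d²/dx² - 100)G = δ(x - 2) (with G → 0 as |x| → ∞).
-\frac{e^{-10|x - 2|}}{20}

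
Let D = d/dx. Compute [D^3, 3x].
9D^{2}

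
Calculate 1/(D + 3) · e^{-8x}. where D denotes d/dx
- \frac{e^{- 8 x}}{5}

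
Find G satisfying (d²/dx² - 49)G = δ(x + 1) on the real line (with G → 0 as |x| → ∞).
-\frac{e^{-7|x + 1|}}{14}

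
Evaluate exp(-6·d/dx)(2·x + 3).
2 x - 9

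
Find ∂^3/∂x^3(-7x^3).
-42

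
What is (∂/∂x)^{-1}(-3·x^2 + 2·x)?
- x^{3} + x^{2}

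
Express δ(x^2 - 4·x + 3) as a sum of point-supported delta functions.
\frac{\delta(x - 3) + \delta(x - 1)}{2}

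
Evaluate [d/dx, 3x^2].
6 x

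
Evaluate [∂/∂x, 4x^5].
20 x^{4}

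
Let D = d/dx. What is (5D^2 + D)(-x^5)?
5 x^{3} \left(- x - 20\right)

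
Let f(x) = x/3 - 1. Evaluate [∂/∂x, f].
\frac{1}{3}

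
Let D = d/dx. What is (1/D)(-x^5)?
- \frac{x^{6}}{6}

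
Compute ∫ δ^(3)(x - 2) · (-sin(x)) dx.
- \cos{\left(2 \right)}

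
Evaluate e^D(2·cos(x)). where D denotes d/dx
2 \cos{\left(x + 1 \right)}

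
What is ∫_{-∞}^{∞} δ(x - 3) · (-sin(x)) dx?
- \sin{\left(3 \right)}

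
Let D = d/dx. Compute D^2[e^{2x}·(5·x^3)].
10 x \left(2 x^{2} + 6 x + 3\right) e^{2 x}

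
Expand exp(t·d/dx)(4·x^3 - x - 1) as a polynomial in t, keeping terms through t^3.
4 t^{3} + 12 t^{2} x + t \left(12 x^{2} - 1\right) + 4 x^{3} - x - 1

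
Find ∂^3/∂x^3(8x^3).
48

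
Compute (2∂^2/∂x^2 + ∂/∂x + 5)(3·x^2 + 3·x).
15 x^{2} + 21 x + 15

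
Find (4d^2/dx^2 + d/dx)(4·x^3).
12 x \left(x + 8\right)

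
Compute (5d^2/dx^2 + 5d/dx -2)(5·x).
25 - 10 x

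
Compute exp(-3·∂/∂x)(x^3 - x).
x^{3} - 9 x^{2} + 26 x - 24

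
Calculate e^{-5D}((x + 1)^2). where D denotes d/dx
x^{2} - 8 x + 16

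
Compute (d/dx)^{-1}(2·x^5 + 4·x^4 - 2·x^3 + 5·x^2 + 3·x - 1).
\frac{x^{6}}{3} + \frac{4 x^{5}}{5} - \frac{x^{4}}{2} + \frac{5 x^{3}}{3} + \frac{3 x^{2}}{2} - x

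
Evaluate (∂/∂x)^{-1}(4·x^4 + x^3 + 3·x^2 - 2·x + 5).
\frac{4 x^{5}}{5} + \frac{x^{4}}{4} + x^{3} - x^{2} + 5 x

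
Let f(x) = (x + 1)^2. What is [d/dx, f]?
2 x + 2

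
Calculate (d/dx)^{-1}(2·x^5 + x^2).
\frac{x^{6}}{3} + \frac{x^{3}}{3}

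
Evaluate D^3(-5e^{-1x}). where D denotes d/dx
5 e^{- x}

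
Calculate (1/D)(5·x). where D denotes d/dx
\frac{5 x^{2}}{2}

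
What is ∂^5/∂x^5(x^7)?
2520 x^{2}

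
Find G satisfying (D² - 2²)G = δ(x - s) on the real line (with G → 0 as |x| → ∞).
-\frac{e^{-2|x-s|}}{4}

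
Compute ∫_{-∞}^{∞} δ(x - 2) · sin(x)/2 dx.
\frac{\sin{\left(2 \right)}}{2}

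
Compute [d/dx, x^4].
4 x^{3}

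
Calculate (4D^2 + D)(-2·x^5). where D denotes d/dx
10 x^{3} \left(- x - 16\right)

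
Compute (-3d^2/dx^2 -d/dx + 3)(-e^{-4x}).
41 e^{- 4 x}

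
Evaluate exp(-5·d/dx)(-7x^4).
- 7 x^{4} + 140 x^{3} - 1050 x^{2} + 3500 x - 4375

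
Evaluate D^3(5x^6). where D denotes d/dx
600 x^{3}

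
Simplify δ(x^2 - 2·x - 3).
\frac{\delta(x + 1) + \delta(x - 3)}{4}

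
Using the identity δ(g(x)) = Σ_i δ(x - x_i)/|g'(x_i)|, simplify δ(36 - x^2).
\frac{\delta(x - 6) + \delta(x + 6)}{12}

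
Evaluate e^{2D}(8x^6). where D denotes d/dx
8 x^{6} + 96 x^{5} + 480 x^{4} + 1280 x^{3} + 1920 x^{2} + 1536 x + 512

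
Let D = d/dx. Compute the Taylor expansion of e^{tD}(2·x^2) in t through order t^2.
2 t^{2} + 4 t x + 2 x^{2}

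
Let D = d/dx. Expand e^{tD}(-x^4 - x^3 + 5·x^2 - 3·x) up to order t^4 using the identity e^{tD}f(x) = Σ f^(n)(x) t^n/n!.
- t^{4} - t^{3} \left(4 x + 1\right) - t^{2} \left(6 x^{2} + 3 x - 5\right) - t \left(4 x^{3} + 3 x^{2} - 10 x + 3\right) - x^{4} - x^{3} + 5 x^{2} - 3 x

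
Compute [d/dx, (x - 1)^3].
3 \left(x - 1\right)^{2}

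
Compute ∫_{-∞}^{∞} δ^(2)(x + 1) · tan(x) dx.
- 2 \tan^{3}{\left(1 \right)} - 2 \tan{\left(1 \right)}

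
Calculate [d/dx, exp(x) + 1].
e^{x}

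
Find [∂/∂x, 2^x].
2^{x} \log{\left(2 \right)}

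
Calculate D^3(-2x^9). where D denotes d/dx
- 1008 x^{6}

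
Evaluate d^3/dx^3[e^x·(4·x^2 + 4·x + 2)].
\left(4 x^{2} + 28 x + 38\right) e^{x}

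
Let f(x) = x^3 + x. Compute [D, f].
3 x^{2} + 1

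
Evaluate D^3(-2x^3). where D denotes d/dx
-12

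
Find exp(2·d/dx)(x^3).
x^{3} + 6 x^{2} + 12 x + 8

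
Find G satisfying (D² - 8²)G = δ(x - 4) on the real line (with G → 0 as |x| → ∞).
-\frac{e^{-8|x - 4|}}{16}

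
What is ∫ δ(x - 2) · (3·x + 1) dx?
7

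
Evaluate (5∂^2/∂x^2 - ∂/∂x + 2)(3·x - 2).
6 x - 7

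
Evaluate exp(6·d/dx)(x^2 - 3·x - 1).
x^{2} + 9 x + 17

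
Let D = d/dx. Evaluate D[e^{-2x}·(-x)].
\left(2 x - 1\right) e^{- 2 x}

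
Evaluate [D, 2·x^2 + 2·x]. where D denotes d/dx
4 x + 2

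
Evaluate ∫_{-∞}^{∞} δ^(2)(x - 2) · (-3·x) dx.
0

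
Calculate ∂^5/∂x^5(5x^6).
3600 x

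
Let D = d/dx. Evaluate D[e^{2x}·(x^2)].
2 x \left(x + 1\right) e^{2 x}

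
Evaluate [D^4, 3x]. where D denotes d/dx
12D^{3}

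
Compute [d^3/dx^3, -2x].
-6\frac{d^{2}}{dx^{2}}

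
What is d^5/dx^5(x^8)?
6720 x^{3}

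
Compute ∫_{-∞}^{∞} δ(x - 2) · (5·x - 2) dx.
8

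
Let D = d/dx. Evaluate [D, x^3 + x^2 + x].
3 x^{2} + 2 x + 1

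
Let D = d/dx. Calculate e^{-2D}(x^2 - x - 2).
x^{2} - 5 x + 4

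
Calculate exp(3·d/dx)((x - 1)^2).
x^{2} + 4 x + 4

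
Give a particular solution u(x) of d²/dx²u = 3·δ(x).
\frac{3|x|}{2}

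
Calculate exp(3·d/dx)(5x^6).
5 x^{6} + 90 x^{5} + 675 x^{4} + 2700 x^{3} + 6075 x^{2} + 7290 x + 3645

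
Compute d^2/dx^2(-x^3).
- 6 x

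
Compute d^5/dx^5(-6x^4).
0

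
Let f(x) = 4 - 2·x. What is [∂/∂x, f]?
-2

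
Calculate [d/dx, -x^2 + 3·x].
3 - 2 x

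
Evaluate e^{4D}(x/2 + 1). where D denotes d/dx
\frac{x}{2} + 3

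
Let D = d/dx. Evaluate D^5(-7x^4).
0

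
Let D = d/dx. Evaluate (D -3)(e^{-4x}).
- 7 e^{- 4 x}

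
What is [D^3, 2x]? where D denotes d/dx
6D^{2}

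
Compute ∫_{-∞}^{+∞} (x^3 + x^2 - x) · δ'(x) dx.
1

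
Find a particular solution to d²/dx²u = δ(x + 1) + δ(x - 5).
\frac{|x + 1|}{2} + \frac{|x - 5|}{2}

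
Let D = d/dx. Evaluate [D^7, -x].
-7D^{6}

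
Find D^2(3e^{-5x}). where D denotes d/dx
75 e^{- 5 x}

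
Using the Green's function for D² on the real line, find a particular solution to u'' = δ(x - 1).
\frac{|x - 1|}{2}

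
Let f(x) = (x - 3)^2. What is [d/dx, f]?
2 x - 6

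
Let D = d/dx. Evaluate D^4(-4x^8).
- 6720 x^{4}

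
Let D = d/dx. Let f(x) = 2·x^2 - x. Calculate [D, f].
4 x - 1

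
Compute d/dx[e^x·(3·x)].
3 \left(x + 1\right) e^{x}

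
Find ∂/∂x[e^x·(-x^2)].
x \left(- x - 2\right) e^{x}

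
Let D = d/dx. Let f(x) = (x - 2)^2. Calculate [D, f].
2 x - 4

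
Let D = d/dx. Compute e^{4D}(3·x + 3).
3 x + 15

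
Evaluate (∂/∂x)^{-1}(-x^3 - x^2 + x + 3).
- \frac{x^{4}}{4} - \frac{x^{3}}{3} + \frac{x^{2}}{2} + 3 x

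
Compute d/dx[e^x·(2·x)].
2 \left(x + 1\right) e^{x}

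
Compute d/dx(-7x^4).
- 28 x^{3}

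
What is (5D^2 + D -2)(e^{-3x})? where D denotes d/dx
40 e^{- 3 x}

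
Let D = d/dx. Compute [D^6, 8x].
48D^{5}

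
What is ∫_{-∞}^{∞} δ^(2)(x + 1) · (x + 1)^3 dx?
0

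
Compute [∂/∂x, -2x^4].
- 8 x^{3}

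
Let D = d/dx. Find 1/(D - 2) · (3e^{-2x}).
- \frac{3 e^{- 2 x}}{4}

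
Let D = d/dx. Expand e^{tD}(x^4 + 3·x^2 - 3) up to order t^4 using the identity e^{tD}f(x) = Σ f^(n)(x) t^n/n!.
t^{4} + 4 t^{3} x + t^{2} \left(6 x^{2} + 3\right) + 2 t x \left(2 x^{2} + 3\right) + x^{4} + 3 x^{2} - 3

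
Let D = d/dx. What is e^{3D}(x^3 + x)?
x^{3} + 9 x^{2} + 28 x + 30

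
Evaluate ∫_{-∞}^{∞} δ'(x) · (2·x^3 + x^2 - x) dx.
1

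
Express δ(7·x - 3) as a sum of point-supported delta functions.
\frac{\delta(x - 3/7)}{7}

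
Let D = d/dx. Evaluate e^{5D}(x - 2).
x + 3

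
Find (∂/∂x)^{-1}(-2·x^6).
- \frac{2 x^{7}}{7}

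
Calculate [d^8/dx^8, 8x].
64\frac{d^{7}}{dx^{7}}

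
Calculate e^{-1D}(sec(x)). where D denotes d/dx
\sec{\left(x - 1 \right)}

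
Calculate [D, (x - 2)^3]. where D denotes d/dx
3 \left(x - 2\right)^{2}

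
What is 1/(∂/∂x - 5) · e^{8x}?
\frac{e^{8 x}}{3}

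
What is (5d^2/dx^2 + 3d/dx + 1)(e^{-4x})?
69 e^{- 4 x}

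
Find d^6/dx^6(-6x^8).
- 120960 x^{2}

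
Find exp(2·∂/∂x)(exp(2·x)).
e^{2 x + 4}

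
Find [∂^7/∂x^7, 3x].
21\frac{d^{6}}{dx^{6}}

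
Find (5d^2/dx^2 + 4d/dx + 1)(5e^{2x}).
145 e^{2 x}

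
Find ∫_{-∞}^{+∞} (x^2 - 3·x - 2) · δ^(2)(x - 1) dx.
2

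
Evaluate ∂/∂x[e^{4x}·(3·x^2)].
6 x \left(2 x + 1\right) e^{4 x}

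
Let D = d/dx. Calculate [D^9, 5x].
45D^{8}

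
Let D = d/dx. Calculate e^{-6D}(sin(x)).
\sin{\left(x - 6 \right)}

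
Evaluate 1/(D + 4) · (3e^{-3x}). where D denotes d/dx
3 e^{- 3 x}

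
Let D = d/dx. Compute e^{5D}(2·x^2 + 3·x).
2 x^{2} + 23 x + 65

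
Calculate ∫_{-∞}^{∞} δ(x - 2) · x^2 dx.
4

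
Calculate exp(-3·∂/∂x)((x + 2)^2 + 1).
x^{2} - 2 x + 2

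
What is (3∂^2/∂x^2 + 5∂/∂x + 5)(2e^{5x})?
210 e^{5 x}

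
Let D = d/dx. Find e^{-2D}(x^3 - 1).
x^{3} - 6 x^{2} + 12 x - 9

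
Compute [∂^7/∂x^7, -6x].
-42\frac{d^{6}}{dx^{6}}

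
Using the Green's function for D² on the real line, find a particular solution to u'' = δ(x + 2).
\frac{|x + 2|}{2}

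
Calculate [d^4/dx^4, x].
4\frac{d^{3}}{dx^{3}}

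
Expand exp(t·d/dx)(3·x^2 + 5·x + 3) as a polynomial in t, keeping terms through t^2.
3 t^{2} + t \left(6 x + 5\right) + 3 x^{2} + 5 x + 3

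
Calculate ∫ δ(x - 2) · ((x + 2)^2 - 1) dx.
15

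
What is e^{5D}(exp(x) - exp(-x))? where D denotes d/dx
2 \sinh{\left(x + 5 \right)}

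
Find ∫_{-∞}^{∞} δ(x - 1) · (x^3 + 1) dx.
2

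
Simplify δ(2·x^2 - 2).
\frac{\delta(x - 1) + \delta(x + 1)}{4}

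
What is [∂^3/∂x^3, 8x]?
24\frac{d^{2}}{dx^{2}}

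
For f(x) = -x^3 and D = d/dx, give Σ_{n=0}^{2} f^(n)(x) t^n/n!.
x \left(- 3 t^{2} - 3 t x - x^{2}\right)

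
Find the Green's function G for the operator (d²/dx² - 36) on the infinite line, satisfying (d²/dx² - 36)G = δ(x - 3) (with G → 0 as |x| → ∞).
-\frac{e^{-6|x - 3|}}{12}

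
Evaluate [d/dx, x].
1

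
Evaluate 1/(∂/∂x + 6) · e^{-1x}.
\frac{e^{- x}}{5}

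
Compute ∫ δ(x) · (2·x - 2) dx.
-2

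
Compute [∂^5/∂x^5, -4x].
-20\frac{d^{4}}{dx^{4}}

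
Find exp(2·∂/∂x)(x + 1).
x + 3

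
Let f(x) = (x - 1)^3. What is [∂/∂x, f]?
3 \left(x - 1\right)^{2}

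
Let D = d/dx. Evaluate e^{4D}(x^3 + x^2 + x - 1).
x^{3} + 13 x^{2} + 57 x + 83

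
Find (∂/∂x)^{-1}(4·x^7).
\frac{x^{8}}{2}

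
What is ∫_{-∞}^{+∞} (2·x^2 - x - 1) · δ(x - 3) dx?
14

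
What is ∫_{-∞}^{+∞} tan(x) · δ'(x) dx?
-1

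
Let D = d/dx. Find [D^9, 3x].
27D^{8}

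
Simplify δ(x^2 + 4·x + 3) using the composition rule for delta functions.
\frac{\delta(x + 3) + \delta(x + 1)}{2}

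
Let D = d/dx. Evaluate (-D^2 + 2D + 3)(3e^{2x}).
9 e^{2 x}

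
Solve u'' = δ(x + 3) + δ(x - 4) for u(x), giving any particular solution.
\frac{|x + 3|}{2} + \frac{|x - 4|}{2}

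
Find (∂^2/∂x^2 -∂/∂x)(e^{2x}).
2 e^{2 x}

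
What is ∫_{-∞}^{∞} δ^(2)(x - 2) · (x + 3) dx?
0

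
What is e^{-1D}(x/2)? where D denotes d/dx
\frac{x}{2} - \frac{1}{2}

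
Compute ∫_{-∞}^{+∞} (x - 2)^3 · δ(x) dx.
-8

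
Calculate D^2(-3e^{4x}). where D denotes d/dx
- 48 e^{4 x}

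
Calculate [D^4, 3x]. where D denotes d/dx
12D^{3}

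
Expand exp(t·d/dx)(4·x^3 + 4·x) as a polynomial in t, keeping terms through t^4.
4 t^{3} + 12 t^{2} x + 4 t \left(3 x^{2} + 1\right) + 4 x^{3} + 4 x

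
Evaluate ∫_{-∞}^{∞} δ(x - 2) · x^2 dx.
4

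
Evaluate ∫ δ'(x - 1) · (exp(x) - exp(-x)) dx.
- 2 \cosh{\left(1 \right)}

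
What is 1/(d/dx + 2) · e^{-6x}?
- \frac{e^{- 6 x}}{4}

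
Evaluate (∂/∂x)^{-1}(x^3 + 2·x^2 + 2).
\frac{x^{4}}{4} + \frac{2 x^{3}}{3} + 2 x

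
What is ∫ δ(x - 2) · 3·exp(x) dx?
3 e^{2}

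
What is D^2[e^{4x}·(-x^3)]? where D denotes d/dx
- 2 x \left(8 x^{2} + 12 x + 3\right) e^{4 x}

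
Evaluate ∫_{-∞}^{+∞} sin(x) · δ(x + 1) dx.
- \sin{\left(1 \right)}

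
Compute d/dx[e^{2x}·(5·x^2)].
10 x \left(x + 1\right) e^{2 x}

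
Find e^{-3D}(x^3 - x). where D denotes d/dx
x^{3} - 9 x^{2} + 26 x - 24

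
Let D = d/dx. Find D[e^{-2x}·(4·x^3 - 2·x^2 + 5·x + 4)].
\left(- 8 x^{3} + 16 x^{2} - 14 x - 3\right) e^{- 2 x}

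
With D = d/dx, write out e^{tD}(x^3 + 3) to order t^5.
t^{3} + 3 t^{2} x + 3 t x^{2} + x^{3} + 3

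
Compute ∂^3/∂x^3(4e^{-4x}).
- 256 e^{- 4 x}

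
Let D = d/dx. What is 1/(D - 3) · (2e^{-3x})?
- \frac{e^{- 3 x}}{3}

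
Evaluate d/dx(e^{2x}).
2 e^{2 x}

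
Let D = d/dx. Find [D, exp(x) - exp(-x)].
2 \cosh{\left(x \right)}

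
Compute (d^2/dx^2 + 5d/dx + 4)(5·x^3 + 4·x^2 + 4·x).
20 x^{3} + 91 x^{2} + 86 x + 28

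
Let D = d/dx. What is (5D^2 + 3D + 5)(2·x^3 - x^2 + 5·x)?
10 x^{3} + 13 x^{2} + 79 x + 5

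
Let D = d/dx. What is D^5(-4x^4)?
0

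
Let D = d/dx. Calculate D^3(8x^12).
10560 x^{9}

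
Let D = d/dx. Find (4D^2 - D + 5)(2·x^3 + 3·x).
10 x^{3} - 6 x^{2} + 63 x - 3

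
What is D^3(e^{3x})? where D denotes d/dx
27 e^{3 x}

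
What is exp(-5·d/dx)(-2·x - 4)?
6 - 2 x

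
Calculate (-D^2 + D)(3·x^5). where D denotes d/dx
15 x^{3} \left(x - 4\right)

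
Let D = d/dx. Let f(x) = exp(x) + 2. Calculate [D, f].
e^{x}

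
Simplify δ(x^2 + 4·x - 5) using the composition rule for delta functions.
\frac{\delta(x - 1) + \delta(x + 5)}{6}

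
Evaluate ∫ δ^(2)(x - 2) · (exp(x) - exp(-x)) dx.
2 \sinh{\left(2 \right)}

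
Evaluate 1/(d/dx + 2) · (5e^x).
\frac{5 e^{x}}{3}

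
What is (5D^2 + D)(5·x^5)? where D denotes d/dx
25 x^{3} \left(x + 20\right)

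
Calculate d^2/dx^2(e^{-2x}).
4 e^{- 2 x}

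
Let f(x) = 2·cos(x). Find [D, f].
- 2 \sin{\left(x \right)}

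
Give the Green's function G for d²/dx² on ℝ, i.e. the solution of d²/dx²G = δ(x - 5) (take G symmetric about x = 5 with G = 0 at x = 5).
\frac{|x - 5|}{2}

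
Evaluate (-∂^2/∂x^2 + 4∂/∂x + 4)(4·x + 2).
16 x + 24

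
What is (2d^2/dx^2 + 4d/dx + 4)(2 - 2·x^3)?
- 8 x^{3} - 24 x^{2} - 24 x + 8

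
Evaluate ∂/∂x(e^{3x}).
3 e^{3 x}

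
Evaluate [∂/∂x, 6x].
6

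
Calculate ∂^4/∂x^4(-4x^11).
- 31680 x^{7}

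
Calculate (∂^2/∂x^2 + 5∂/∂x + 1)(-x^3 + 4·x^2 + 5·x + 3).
- x^{3} - 11 x^{2} + 39 x + 36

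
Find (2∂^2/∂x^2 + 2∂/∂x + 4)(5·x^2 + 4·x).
20 x^{2} + 36 x + 28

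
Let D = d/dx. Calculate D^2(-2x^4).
- 24 x^{2}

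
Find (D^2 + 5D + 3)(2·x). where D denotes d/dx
6 x + 10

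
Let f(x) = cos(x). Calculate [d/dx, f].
- \sin{\left(x \right)}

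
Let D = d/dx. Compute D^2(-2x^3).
- 12 x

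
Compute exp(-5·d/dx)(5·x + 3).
5 x - 22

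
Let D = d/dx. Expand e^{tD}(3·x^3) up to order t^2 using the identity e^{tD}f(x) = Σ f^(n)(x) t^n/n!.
3 x \left(3 t^{2} + 3 t x + x^{2}\right)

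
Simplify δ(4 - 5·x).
\frac{\delta(x - 4/5)}{5}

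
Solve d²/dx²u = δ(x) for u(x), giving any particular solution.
\frac{|x|}{2}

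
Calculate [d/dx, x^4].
4 x^{3}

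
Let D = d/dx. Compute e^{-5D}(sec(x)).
\sec{\left(x - 5 \right)}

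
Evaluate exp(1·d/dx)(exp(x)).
e^{x + 1}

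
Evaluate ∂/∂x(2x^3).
6 x^{2}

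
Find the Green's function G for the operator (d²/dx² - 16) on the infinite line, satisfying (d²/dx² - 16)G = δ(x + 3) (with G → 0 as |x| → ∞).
-\frac{e^{-4|x + 3|}}{8}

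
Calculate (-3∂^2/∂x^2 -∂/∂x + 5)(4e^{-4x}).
- 156 e^{- 4 x}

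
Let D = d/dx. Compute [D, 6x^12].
72 x^{11}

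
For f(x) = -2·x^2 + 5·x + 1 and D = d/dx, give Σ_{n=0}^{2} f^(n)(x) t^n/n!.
- 2 t^{2} - t \left(4 x - 5\right) - 2 x^{2} + 5 x + 1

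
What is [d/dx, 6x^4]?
24 x^{3}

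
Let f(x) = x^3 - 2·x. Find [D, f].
3 x^{2} - 2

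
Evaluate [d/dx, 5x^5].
25 x^{4}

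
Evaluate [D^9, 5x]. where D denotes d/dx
45D^{8}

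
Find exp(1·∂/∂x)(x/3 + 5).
\frac{x}{3} + \frac{16}{3}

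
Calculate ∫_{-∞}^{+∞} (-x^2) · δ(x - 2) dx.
-4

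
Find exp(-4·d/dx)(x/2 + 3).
\frac{x}{2} + 1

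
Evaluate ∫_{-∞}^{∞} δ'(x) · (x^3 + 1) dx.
0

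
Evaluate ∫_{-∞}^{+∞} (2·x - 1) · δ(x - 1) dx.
1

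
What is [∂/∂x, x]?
1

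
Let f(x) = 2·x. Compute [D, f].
2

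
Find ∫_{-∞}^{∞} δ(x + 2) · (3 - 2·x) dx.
7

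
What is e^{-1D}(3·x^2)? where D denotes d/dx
3 x^{2} - 6 x + 3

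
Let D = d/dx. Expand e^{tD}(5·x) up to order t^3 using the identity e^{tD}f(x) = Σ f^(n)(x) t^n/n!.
5 t + 5 x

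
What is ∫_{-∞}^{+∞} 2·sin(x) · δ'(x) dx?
-2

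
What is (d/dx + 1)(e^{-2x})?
- e^{- 2 x}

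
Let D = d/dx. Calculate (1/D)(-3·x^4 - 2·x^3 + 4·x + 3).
- \frac{3 x^{5}}{5} - \frac{x^{4}}{2} + 2 x^{2} + 3 x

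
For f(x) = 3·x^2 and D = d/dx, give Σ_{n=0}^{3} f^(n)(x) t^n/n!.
3 t^{2} + 6 t x + 3 x^{2}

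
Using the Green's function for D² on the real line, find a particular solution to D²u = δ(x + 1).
\frac{|x + 1|}{2}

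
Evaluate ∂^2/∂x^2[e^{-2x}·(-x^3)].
2 x \left(- 2 x^{2} + 6 x - 3\right) e^{- 2 x}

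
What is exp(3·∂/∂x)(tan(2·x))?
\tan{\left(2 x + 6 \right)}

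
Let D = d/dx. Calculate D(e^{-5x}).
- 5 e^{- 5 x}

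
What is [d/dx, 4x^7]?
28 x^{6}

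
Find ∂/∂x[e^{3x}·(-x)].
\left(- 3 x - 1\right) e^{3 x}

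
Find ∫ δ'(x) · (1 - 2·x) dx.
2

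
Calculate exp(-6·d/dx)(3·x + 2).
3 x - 16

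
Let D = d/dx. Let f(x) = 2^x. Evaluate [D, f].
2^{x} \log{\left(2 \right)}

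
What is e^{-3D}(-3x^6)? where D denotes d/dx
- 3 x^{6} + 54 x^{5} - 405 x^{4} + 1620 x^{3} - 3645 x^{2} + 4374 x - 2187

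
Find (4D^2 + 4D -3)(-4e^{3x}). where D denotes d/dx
- 180 e^{3 x}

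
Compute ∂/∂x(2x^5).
10 x^{4}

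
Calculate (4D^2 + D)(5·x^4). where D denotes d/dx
20 x^{2} \left(x + 12\right)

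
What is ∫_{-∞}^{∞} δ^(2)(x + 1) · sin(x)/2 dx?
\frac{\sin{\left(1 \right)}}{2}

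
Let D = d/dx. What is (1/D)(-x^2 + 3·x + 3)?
- \frac{x^{3}}{3} + \frac{3 x^{2}}{2} + 3 x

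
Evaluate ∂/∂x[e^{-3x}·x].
\left(1 - 3 x\right) e^{- 3 x}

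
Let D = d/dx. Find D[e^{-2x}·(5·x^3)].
x^{2} \left(15 - 10 x\right) e^{- 2 x}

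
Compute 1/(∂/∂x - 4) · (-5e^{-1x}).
e^{- x}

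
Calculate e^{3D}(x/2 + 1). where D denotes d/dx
\frac{x}{2} + \frac{5}{2}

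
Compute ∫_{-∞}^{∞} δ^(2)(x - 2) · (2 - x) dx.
0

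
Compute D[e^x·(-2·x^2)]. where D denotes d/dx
2 x \left(- x - 2\right) e^{x}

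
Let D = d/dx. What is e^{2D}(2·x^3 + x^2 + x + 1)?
2 x^{3} + 13 x^{2} + 29 x + 23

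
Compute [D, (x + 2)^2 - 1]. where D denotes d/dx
2 x + 4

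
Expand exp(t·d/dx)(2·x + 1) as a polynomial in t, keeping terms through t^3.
2 t + 2 x + 1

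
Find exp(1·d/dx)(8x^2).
8 x^{2} + 16 x + 8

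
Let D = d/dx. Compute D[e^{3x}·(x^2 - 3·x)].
\left(3 x^{2} - 7 x - 3\right) e^{3 x}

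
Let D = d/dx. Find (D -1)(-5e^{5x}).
- 20 e^{5 x}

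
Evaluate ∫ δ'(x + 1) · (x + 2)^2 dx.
-2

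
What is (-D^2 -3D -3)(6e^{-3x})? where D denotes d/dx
- 18 e^{- 3 x}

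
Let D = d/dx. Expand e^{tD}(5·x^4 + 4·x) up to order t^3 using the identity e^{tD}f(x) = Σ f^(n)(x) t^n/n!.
20 t^{3} x + 30 t^{2} x^{2} + 4 t \left(5 x^{3} + 1\right) + 5 x^{4} + 4 x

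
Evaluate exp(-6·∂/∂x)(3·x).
3 x - 18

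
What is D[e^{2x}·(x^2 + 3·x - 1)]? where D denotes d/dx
\left(2 x^{2} + 8 x + 1\right) e^{2 x}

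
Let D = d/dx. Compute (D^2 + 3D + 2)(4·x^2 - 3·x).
8 x^{2} + 18 x - 1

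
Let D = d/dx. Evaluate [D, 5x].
5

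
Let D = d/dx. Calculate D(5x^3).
15 x^{2}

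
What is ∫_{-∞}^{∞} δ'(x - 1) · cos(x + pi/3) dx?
\sin{\left(1 + \frac{\pi}{3} \right)}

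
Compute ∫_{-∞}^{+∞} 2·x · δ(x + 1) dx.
-2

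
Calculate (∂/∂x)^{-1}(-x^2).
- \frac{x^{3}}{3}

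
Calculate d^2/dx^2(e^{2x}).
4 e^{2 x}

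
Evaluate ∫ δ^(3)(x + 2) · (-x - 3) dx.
0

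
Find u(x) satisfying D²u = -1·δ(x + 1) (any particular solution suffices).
-\frac{|x + 1|}{2}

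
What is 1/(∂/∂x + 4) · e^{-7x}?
- \frac{e^{- 7 x}}{3}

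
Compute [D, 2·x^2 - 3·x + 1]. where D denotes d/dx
4 x - 3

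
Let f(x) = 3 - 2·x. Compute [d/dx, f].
-2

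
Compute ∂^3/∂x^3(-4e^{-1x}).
4 e^{- x}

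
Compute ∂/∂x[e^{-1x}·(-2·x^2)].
2 x \left(x - 2\right) e^{- x}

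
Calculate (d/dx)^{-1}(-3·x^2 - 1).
- x^{3} - x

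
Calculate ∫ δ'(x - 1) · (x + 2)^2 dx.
-6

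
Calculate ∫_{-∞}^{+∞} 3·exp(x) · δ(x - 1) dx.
3 e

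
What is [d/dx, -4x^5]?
- 20 x^{4}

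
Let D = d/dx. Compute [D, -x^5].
- 5 x^{4}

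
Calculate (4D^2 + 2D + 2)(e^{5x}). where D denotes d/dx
112 e^{5 x}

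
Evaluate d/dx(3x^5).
15 x^{4}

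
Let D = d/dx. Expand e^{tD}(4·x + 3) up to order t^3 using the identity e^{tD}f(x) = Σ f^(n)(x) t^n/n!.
4 t + 4 x + 3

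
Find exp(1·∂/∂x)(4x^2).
4 x^{2} + 8 x + 4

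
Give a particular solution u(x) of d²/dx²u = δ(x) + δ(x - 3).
\frac{|x|}{2} + \frac{|x - 3|}{2}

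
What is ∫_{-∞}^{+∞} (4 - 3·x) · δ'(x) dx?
3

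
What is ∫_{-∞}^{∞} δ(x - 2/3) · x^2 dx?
\frac{4}{9}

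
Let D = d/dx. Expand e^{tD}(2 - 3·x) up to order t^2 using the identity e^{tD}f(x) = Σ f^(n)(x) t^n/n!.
- 3 t - 3 x + 2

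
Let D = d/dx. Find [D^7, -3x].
-21D^{6}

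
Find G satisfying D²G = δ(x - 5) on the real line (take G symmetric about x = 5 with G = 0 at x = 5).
\frac{|x - 5|}{2}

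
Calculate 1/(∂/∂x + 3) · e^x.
\frac{e^{x}}{4}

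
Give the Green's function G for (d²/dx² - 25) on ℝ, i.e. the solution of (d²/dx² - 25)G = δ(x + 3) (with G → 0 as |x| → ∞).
-\frac{e^{-5|x + 3|}}{10}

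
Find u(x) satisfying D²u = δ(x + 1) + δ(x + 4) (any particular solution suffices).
\frac{|x + 1|}{2} + \frac{|x + 4|}{2}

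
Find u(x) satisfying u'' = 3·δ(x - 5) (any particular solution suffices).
\frac{3|x - 5|}{2}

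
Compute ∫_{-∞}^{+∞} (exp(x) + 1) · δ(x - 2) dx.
1 + e^{2}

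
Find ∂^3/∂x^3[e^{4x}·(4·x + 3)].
\left(256 x + 384\right) e^{4 x}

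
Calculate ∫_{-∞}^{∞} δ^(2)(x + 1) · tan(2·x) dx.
- \frac{8 \tan{\left(2 \right)}}{\cos^{2}{\left(2 \right)}}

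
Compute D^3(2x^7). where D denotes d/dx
420 x^{4}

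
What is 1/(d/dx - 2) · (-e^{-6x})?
\frac{e^{- 6 x}}{8}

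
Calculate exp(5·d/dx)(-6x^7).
- 6 x^{7} - 210 x^{6} - 3150 x^{5} - 26250 x^{4} - 131250 x^{3} - 393750 x^{2} - 656250 x - 468750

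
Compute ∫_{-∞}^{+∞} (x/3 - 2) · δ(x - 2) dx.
- \frac{4}{3}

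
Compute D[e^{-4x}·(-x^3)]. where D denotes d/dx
x^{2} \left(4 x - 3\right) e^{- 4 x}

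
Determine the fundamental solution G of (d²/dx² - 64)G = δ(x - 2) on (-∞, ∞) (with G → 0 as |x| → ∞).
-\frac{e^{-8|x - 2|}}{16}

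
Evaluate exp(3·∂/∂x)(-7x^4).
- 7 x^{4} - 84 x^{3} - 378 x^{2} - 756 x - 567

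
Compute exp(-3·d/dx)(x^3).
x^{3} - 9 x^{2} + 27 x - 27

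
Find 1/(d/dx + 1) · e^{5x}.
\frac{e^{5 x}}{6}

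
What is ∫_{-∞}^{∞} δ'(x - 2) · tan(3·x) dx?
- \frac{3}{\cos^{2}{\left(6 \right)}}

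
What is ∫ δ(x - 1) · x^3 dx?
1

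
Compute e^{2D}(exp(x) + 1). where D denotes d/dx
e^{x + 2} + 1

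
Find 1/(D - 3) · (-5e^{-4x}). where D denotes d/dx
\frac{5 e^{- 4 x}}{7}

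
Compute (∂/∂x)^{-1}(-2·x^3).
- \frac{x^{4}}{2}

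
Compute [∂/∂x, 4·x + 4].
4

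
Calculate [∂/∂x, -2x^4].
- 8 x^{3}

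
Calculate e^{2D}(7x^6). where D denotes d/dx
7 x^{6} + 84 x^{5} + 420 x^{4} + 1120 x^{3} + 1680 x^{2} + 1344 x + 448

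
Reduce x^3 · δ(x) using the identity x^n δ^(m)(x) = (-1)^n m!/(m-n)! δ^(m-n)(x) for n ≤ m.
0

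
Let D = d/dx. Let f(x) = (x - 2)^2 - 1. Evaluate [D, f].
2 x - 4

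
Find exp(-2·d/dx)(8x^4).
8 x^{4} - 64 x^{3} + 192 x^{2} - 256 x + 128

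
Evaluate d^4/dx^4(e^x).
e^{x}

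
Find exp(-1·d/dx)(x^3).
x^{3} - 3 x^{2} + 3 x - 1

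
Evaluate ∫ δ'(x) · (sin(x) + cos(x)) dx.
-1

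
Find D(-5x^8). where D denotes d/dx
- 40 x^{7}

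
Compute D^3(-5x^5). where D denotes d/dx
- 300 x^{2}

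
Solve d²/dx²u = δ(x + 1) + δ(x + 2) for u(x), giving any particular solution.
\frac{|x + 1|}{2} + \frac{|x + 2|}{2}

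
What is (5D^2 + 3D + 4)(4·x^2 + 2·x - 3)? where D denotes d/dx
16 x^{2} + 32 x + 34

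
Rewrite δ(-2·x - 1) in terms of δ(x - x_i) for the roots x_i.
\frac{\delta(x + 1/2)}{2}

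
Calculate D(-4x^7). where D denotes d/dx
- 28 x^{6}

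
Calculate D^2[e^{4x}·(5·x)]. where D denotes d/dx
\left(80 x + 40\right) e^{4 x}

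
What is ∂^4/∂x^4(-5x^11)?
- 39600 x^{7}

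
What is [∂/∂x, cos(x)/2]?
- \frac{\sin{\left(x \right)}}{2}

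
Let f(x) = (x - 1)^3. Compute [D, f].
3 \left(x - 1\right)^{2}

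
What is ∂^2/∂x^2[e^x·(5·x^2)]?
5 \left(x^{2} + 4 x + 2\right) e^{x}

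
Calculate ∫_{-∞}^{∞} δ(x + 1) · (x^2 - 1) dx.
0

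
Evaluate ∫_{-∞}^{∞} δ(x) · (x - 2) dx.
-2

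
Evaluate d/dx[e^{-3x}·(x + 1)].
\left(- 3 x - 2\right) e^{- 3 x}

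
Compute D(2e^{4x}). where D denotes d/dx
8 e^{4 x}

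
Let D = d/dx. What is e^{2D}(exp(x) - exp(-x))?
2 \sinh{\left(x + 2 \right)}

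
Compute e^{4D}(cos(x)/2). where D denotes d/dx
\frac{\cos{\left(x + 4 \right)}}{2}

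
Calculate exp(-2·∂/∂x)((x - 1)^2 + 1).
x^{2} - 6 x + 10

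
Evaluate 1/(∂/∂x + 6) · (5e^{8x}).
\frac{5 e^{8 x}}{14}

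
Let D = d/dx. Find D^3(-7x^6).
- 840 x^{3}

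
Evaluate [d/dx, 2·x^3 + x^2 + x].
6 x^{2} + 2 x + 1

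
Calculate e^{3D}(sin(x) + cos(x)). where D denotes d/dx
\sqrt{2} \sin{\left(x + \frac{\pi}{4} + 3 \right)}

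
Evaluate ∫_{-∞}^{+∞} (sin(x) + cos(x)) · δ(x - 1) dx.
\cos{\left(1 \right)} + \sin{\left(1 \right)}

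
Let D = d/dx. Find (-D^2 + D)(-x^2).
2 - 2 x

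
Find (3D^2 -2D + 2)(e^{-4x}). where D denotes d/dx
58 e^{- 4 x}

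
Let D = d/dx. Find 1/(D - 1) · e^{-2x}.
- \frac{e^{- 2 x}}{3}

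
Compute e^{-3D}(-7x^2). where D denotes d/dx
- 7 x^{2} + 42 x - 63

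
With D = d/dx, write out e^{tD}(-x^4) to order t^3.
x \left(- 4 t^{3} - 6 t^{2} x - 4 t x^{2} - x^{3}\right)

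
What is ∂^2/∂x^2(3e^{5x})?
75 e^{5 x}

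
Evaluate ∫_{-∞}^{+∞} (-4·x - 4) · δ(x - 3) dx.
-16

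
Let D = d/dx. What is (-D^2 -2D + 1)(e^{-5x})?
- 14 e^{- 5 x}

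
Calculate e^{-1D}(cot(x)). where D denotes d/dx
\cot{\left(x - 1 \right)}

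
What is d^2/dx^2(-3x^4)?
- 36 x^{2}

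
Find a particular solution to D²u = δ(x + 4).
\frac{|x + 4|}{2}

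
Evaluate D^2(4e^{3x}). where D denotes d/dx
36 e^{3 x}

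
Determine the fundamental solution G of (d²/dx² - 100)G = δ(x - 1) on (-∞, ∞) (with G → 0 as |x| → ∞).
-\frac{e^{-10|x - 1|}}{20}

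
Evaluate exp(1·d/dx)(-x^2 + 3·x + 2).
- x^{2} + x + 4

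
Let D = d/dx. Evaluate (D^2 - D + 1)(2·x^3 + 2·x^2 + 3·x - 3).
2 x^{3} - 4 x^{2} + 11 x - 2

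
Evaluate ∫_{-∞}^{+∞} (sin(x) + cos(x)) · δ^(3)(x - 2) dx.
- \sin{\left(2 \right)} + \cos{\left(2 \right)}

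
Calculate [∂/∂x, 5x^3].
15 x^{2}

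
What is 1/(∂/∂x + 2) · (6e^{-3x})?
- 6 e^{- 3 x}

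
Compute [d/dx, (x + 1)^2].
2 x + 2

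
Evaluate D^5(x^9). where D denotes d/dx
15120 x^{4}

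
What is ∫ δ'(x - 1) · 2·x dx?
-2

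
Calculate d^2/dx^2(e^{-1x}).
e^{- x}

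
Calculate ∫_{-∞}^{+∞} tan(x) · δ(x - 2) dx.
\tan{\left(2 \right)}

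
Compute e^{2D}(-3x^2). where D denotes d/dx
- 3 x^{2} - 12 x - 12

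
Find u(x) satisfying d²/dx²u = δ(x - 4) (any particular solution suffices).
\frac{|x - 4|}{2}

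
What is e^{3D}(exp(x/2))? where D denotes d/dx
e^{\frac{x}{2} + \frac{3}{2}}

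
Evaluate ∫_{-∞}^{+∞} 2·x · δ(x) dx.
0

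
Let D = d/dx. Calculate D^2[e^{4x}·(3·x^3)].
6 x \left(8 x^{2} + 12 x + 3\right) e^{4 x}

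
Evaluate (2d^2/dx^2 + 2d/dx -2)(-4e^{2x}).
- 40 e^{2 x}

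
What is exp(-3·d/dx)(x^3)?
x^{3} - 9 x^{2} + 27 x - 27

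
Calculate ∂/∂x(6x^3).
18 x^{2}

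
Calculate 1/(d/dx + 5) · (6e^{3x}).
\frac{3 e^{3 x}}{4}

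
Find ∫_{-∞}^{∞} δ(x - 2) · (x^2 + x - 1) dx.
5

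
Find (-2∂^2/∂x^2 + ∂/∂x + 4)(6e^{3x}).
- 66 e^{3 x}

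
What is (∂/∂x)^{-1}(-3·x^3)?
- \frac{3 x^{4}}{4}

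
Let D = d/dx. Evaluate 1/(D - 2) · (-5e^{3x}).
- 5 e^{3 x}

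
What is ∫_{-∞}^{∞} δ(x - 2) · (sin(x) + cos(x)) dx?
\cos{\left(2 \right)} + \sin{\left(2 \right)}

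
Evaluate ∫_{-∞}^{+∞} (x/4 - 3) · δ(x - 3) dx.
- \frac{9}{4}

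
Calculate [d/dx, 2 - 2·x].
-2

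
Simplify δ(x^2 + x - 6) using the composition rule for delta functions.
\frac{\delta(x + 3) + \delta(x - 2)}{5}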